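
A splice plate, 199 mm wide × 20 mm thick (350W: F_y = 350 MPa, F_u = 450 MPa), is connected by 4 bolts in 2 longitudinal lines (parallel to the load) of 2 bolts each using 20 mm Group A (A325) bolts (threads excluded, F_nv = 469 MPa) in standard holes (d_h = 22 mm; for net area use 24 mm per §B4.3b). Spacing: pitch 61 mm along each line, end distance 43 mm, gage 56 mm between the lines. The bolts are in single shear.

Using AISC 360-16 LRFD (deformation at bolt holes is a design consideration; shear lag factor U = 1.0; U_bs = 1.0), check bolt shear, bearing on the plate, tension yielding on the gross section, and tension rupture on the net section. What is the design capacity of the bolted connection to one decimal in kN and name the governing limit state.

Bolt shear: A_b = π(20)²/4 = 314.16 mm². φR_n = 0.75 × 469 × 314.16 × 4 × 1 = 442.0 kN.
Bearing (20 mm plate, F_u = 450 MPa): end bolts L_c = 43 − 22/2 = 32, R_n = min(1.2×32×20×450, 2.4×20×20×450) = 345.6 kN/bolt; interior L_c = 61 − 22 = 39, R_n = 421.2 kN/bolt. φR_n = 0.75 × (2×345.6 + 2×421.2) = 1150.2 kN.
Tension yield (gross): A_g = 199×20 = 3980 mm². φR_n = 0.90 × 350 × 3980 = 1253.7 kN.
Tension rupture (net): A_n = (199 − 2×24)×20 = 3020 mm² (U = 1.0, A_e = A_n). φR_n = 0.75 × 450 × 3020 = 1019.3 kN.
Governing: min(442.0, 1150.2, 1253.7, 1019.3) = 442.0 kN → bolt shear.

442.0 kN (bolt shear governs)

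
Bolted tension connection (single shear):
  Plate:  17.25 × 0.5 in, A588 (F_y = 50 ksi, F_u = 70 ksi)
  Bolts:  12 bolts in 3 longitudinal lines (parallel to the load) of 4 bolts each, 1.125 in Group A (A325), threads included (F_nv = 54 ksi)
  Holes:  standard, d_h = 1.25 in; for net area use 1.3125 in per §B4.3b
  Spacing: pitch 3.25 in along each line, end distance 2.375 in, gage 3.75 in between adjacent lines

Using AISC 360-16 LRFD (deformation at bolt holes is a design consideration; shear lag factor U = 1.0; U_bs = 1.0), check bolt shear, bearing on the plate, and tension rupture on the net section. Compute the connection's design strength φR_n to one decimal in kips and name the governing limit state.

349.5 kips (net-section rupture governs)

Bolt shear: A_b = π(1.125)²/4 = 0.99402 in². φR_n = 0.75 × 54 × 0.99402 × 12 × 1 = 483.1 kips.
Bearing (0.5 in plate, F_u = 70 ksi): end bolts L_c = 2.375 − 1.25/2 = 1.75, R_n = min(1.2×1.75×0.5×70, 2.4×1.125×0.5×70) = 73.5 kips/bolt; interior L_c = 3.25 − 1.25 = 2, R_n = 84 kips/bolt. φR_n = 0.75 × (3×73.5 + 9×84) = 732.4 kips.
Tension rupture (net): A_n = (17.25 − 3×1.3125)×0.5 = 6.6563 in² (U = 1.0, A_e = A_n). φR_n = 0.75 × 70 × 6.6563 = 349.5 kips.
Governing: min(483.1, 732.4, 349.5) = 349.5 kips → net-section rupture.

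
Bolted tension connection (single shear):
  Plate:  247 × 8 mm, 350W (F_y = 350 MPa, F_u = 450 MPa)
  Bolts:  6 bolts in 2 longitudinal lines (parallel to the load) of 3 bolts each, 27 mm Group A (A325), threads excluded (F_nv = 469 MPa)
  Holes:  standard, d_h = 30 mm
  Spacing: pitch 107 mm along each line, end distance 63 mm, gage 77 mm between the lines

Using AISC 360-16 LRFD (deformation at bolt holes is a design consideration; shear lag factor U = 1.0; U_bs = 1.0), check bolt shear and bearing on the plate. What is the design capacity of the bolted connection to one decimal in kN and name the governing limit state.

Bolt shear: A_b = π(27)²/4 = 572.56 mm². φR_n = 0.75 × 469 × 572.56 × 6 × 1 = 1208.4 kN.
Bearing (8 mm plate, F_u = 450 MPa): end bolts L_c = 63 − 30/2 = 48, R_n = min(1.2×48×8×450, 2.4×27×8×450) = 207.36 kN/bolt; interior L_c = 107 − 30 = 77, R_n = 233.28 kN/bolt. φR_n = 0.75 × (2×207.36 + 4×233.28) = 1010.9 kN.
Governing: min(1208.4, 1010.9) = 1010.9 kN → bearing.

1010.9 kN (bearing governs)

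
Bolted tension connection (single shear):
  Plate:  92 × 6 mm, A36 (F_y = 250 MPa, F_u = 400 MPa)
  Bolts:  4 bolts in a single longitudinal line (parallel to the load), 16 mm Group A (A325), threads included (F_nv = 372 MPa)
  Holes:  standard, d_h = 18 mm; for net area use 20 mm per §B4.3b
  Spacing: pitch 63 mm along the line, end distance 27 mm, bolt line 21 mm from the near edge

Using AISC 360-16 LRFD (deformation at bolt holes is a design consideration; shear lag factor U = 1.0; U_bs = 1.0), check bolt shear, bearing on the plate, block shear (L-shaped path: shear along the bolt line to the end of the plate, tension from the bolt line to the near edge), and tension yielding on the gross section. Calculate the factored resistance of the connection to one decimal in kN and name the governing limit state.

Bolt shear: A_b = π(16)²/4 = 201.06 mm². φR_n = 0.75 × 372 × 201.06 × 4 × 1 = 224.4 kN.
Bearing (6 mm plate, F_u = 400 MPa): end bolts L_c = 27 − 18/2 = 18, R_n = min(1.2×18×6×400, 2.4×16×6×400) = 51.84 kN/bolt; interior L_c = 63 − 18 = 45, R_n = 92.16 kN/bolt. φR_n = 0.75 × (1×51.84 + 3×92.16) = 246.2 kN.
Block shear: shear path 1×[27+3×63] = 1×216 mm, A_gv = 1296, A_nv = 1×(216 − 3.5×20)×6 = 876 mm²; tension to near edge: (21 − 0.5×20)×6 = 66 mm². R_n = min(0.6×400×876, 0.6×250×1296) + 1.0×400×66 = min(210.24, 194.4) + 26.4 = 220.8 kN. φR_n = 0.75 × 220.8 = 165.6 kN.
Tension yield (gross): A_g = 92×6 = 552 mm². φR_n = 0.90 × 250 × 552 = 124.2 kN.
Governing: min(224.4, 246.2, 165.6, 124.2) = 124.2 kN → gross-section yield.

124.2 kN (gross-section yield governs)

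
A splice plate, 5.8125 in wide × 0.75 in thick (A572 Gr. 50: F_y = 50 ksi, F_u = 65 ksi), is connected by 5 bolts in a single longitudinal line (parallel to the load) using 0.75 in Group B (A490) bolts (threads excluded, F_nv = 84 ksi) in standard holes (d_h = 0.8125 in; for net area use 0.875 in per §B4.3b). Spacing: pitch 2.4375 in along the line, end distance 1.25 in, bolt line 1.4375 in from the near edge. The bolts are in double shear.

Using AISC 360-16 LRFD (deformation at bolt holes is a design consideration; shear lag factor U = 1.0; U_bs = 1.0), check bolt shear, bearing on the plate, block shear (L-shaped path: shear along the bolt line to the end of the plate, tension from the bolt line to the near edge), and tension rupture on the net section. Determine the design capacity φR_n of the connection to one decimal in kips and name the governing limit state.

Bolt shear: A_b = π(0.75)²/4 = 0.44179 in². φR_n = 0.75 × 84 × 0.44179 × 5 × 2 = 278.3 kips.
Bearing (0.75 in plate, F_u = 65 ksi): end bolts L_c = 1.25 − 0.8125/2 = 0.84375, R_n = min(1.2×0.84375×0.75×65, 2.4×0.75×0.75×65) = 49.359 kips/bolt; interior L_c = 2.4375 − 0.8125 = 1.625, R_n = 87.75 kips/bolt. φR_n = 0.75 × (1×49.359 + 4×87.75) = 300.3 kips.
Block shear: shear path 1×[1.25+4×2.4375] = 1×11 in, A_gv = 8.25, A_nv = 1×(11 − 4.5×0.875)×0.75 = 5.2969 in²; tension to near edge: (1.4375 − 0.5×0.875)×0.75 = 0.75 in². R_n = min(0.6×65×5.2969, 0.6×50×8.25) + 1.0×65×0.75 = min(206.58, 247.5) + 48.75 = 255.33 kips. φR_n = 0.75 × 255.33 = 191.5 kips.
Tension rupture (net): A_n = (5.8125 − 1×0.875)×0.75 = 3.7031 in² (U = 1.0, A_e = A_n). φR_n = 0.75 × 65 × 3.7031 = 180.5 kips.
Governing: min(278.3, 300.3, 191.5, 180.5) = 180.5 kips → net-section rupture.

180.5 kips (net-section rupture governs)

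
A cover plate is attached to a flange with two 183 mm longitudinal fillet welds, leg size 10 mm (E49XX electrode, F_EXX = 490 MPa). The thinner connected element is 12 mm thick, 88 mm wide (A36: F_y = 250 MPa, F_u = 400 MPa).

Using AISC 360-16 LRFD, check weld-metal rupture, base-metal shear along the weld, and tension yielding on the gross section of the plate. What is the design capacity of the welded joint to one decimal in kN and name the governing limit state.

237.6 kN (gross-section yield governs)

Weld metal: throat = 0.707×10 = 7.07 mm, L = 2×183 = 366 mm. φR_n = 0.75 × 0.6 × 490 × 7.07 × 366 = 570.6 kN.
Base metal shear (12 mm plate): yield φR_n = 1.0×0.6×250×12×366 = 658.8 kN; rupture φR_n = 0.75×0.6×400×12×366 = 790.6 kN; take 658.8 kN (yield).
Tension yield (gross): A_g = 88×12 = 1056 mm². φR_n = 0.90 × 250 × 1056 = 237.6 kN.
Governing: min(570.6, 658.8, 237.6) = 237.6 kN → gross-section yield.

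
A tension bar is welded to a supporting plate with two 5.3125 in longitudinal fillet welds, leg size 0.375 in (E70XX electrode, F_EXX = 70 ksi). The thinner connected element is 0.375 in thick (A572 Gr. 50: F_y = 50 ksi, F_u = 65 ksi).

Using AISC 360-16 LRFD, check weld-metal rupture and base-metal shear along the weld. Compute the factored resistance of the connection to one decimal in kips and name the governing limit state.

Weld metal: throat = 0.707×0.375 = 0.26513 in, L = 2×5.3125 = 10.625 in. φR_n = 0.75 × 0.6 × 70 × 0.26513 × 10.625 = 88.7 kips.
Base metal shear (0.375 in plate): yield φR_n = 1.0×0.6×50×0.375×10.625 = 119.5 kips; rupture φR_n = 0.75×0.6×65×0.375×10.625 = 116.5 kips; take 116.5 kips (rupture).
Governing: min(88.7, 116.5) = 88.7 kips → weld metal.

88.7 kips (weld metal governs)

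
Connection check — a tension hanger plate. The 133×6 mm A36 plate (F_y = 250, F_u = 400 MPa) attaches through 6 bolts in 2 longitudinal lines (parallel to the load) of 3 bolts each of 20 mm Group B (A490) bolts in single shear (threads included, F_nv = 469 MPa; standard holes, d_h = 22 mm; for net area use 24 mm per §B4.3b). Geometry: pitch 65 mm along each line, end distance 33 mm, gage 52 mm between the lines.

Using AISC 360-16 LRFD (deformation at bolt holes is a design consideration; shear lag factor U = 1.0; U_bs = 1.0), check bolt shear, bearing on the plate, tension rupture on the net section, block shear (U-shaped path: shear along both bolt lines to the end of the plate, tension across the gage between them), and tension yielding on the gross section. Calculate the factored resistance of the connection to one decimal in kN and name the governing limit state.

153.0 kN (net-section rupture governs)

Bolt shear: A_b = π(20)²/4 = 314.16 mm². φR_n = 0.75 × 469 × 314.16 × 6 × 1 = 663.0 kN.
Bearing (6 mm plate, F_u = 400 MPa): end bolts L_c = 33 − 22/2 = 22, R_n = min(1.2×22×6×400, 2.4×20×6×400) = 63.36 kN/bolt; interior L_c = 65 − 22 = 43, R_n = 115.2 kN/bolt. φR_n = 0.75 × (2×63.36 + 4×115.2) = 440.6 kN.
Tension rupture (net): A_n = (133 − 2×24)×6 = 510 mm² (U = 1.0, A_e = A_n). φR_n = 0.75 × 400 × 510 = 153.0 kN.
Block shear: shear path 2×[33+2×65] = 2×163 mm, A_gv = 1956, A_nv = 2×(163 − 2.5×24)×6 = 1236 mm²; tension across gage: (52 − 1×24)×6 = 168 mm². R_n = min(0.6×400×1236, 0.6×250×1956) + 1.0×400×168 = min(296.64, 293.4) + 67.2 = 360.6 kN. φR_n = 0.75 × 360.6 = 270.5 kN.
Tension yield (gross): A_g = 133×6 = 798 mm². φR_n = 0.90 × 250 × 798 = 179.6 kN.
Governing: min(663.0, 440.6, 153.0, 270.5, 179.6) = 153.0 kN → net-section rupture.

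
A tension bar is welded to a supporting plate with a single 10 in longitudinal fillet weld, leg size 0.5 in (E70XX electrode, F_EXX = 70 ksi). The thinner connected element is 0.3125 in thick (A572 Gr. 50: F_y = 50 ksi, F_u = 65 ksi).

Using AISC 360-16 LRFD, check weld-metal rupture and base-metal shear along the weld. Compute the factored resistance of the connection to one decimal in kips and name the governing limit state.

91.4 kips (base-metal shear governs)

Weld metal: throat = 0.707×0.5 = 0.3535 in, L = 10 in. φR_n = 0.75 × 0.6 × 70 × 0.3535 × 10 = 111.4 kips.
Base metal shear (0.3125 in plate): yield φR_n = 1.0×0.6×50×0.3125×10 = 93.8 kips; rupture φR_n = 0.75×0.6×65×0.3125×10 = 91.4 kips; take 91.4 kips (rupture).
Governing: min(111.4, 91.4) = 91.4 kips → base-metal shear.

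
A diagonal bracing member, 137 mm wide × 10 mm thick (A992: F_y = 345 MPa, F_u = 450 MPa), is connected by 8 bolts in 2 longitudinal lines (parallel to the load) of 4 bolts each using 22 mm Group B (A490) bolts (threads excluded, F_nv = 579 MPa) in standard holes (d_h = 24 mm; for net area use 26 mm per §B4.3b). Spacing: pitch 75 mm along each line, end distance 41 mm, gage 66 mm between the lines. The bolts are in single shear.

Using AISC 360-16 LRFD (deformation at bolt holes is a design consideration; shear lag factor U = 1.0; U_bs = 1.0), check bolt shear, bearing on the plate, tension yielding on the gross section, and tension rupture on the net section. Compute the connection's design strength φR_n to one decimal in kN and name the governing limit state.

286.9 kN (net-section rupture governs)

Bolt shear: A_b = π(22)²/4 = 380.13 mm². φR_n = 0.75 × 579 × 380.13 × 8 × 1 = 1320.6 kN.
Bearing (10 mm plate, F_u = 450 MPa): end bolts L_c = 41 − 24/2 = 29, R_n = min(1.2×29×10×450, 2.4×22×10×450) = 156.6 kN/bolt; interior L_c = 75 − 24 = 51, R_n = 237.6 kN/bolt. φR_n = 0.75 × (2×156.6 + 6×237.6) = 1304.1 kN.
Tension yield (gross): A_g = 137×10 = 1370 mm². φR_n = 0.90 × 345 × 1370 = 425.4 kN.
Tension rupture (net): A_n = (137 − 2×26)×10 = 850 mm² (U = 1.0, A_e = A_n). φR_n = 0.75 × 450 × 850 = 286.9 kN.
Governing: min(1320.6, 1304.1, 425.4, 286.9) = 286.9 kN → net-section rupture.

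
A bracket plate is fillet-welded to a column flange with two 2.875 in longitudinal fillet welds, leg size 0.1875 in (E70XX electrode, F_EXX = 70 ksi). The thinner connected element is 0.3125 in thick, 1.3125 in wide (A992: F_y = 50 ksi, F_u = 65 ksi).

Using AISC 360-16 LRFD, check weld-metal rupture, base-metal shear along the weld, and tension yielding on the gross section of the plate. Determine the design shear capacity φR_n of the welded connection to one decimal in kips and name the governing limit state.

18.5 kips (gross-section yield governs)

Weld metal: throat = 0.707×0.1875 = 0.13256 in, L = 2×2.875 = 5.75 in. φR_n = 0.75 × 0.6 × 70 × 0.13256 × 5.75 = 24.0 kips.
Base metal shear (0.3125 in plate): yield φR_n = 1.0×0.6×50×0.3125×5.75 = 53.9 kips; rupture φR_n = 0.75×0.6×65×0.3125×5.75 = 52.6 kips; take 52.6 kips (rupture).
Tension yield (gross): A_g = 1.3125×0.3125 = 0.41016 in². φR_n = 0.90 × 50 × 0.41016 = 18.5 kips.
Governing: min(24.0, 52.6, 18.5) = 18.5 kips → gross-section yield.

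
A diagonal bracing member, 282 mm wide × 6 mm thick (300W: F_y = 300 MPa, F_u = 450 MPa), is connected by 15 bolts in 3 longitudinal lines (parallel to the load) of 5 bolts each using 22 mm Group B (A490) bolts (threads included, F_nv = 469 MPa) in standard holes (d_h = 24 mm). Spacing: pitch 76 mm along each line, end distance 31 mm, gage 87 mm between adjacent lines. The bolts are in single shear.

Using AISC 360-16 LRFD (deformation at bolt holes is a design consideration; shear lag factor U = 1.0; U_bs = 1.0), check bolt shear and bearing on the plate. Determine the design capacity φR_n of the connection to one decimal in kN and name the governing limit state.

Bolt shear: A_b = π(22)²/4 = 380.13 mm². φR_n = 0.75 × 469 × 380.13 × 15 × 1 = 2005.7 kN.
Bearing (6 mm plate, F_u = 450 MPa): end bolts L_c = 31 − 24/2 = 19, R_n = min(1.2×19×6×450, 2.4×22×6×450) = 61.56 kN/bolt; interior L_c = 76 − 24 = 52, R_n = 142.56 kN/bolt. φR_n = 0.75 × (3×61.56 + 12×142.56) = 1421.6 kN.
Governing: min(2005.7, 1421.6) = 1421.6 kN → bearing.

1421.6 kN (bearing governs)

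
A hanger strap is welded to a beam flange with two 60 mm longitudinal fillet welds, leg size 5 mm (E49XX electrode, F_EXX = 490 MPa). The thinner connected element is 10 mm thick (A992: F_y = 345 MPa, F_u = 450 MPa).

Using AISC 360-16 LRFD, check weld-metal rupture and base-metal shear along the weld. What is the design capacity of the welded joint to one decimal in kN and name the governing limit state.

93.5 kN (weld metal governs)

Weld metal: throat = 0.707×5 = 3.535 mm, L = 2×60 = 120 mm. φR_n = 0.75 × 0.6 × 490 × 3.535 × 120 = 93.5 kN.
Base metal shear (10 mm plate): yield φR_n = 1.0×0.6×345×10×120 = 248.4 kN; rupture φR_n = 0.75×0.6×450×10×120 = 243.0 kN; take 243.0 kN (rupture).
Governing: min(93.5, 243.0) = 93.5 kN → weld metal.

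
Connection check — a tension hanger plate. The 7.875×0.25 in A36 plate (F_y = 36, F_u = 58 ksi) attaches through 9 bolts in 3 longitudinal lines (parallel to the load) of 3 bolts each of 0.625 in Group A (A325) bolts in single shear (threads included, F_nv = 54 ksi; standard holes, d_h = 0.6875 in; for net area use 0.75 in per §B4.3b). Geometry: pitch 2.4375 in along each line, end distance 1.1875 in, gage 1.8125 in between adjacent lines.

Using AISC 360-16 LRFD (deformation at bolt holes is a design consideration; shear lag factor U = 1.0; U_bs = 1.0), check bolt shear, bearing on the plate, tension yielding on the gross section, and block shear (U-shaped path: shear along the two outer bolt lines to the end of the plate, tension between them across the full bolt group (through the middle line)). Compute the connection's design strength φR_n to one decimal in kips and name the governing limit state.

63.8 kips (gross-section yield governs)

Bolt shear: A_b = π(0.625)²/4 = 0.3068 in². φR_n = 0.75 × 54 × 0.3068 × 9 × 1 = 111.8 kips.
Bearing (0.25 in plate, F_u = 58 ksi): end bolts L_c = 1.1875 − 0.6875/2 = 0.84375, R_n = min(1.2×0.84375×0.25×58, 2.4×0.625×0.25×58) = 14.681 kips/bolt; interior L_c = 2.4375 − 0.6875 = 1.75, R_n = 21.75 kips/bolt. φR_n = 0.75 × (3×14.681 + 6×21.75) = 130.9 kips.
Tension yield (gross): A_g = 7.875×0.25 = 1.9688 in². φR_n = 0.90 × 36 × 1.9688 = 63.8 kips.
Block shear: shear path 2×[1.1875+2×2.4375] = 2×6.0625 in, A_gv = 3.0313, A_nv = 2×(6.0625 − 2.5×0.75)×0.25 = 2.0938 in²; tension across gage: (3.625 − 2×0.75)×0.25 = 0.53125 in². R_n = min(0.6×58×2.0938, 0.6×36×3.0313) + 1.0×58×0.53125 = min(72.864, 65.476) + 30.813 = 96.289 kips. φR_n = 0.75 × 96.289 = 72.2 kips.
Governing: min(111.8, 130.9, 63.8, 72.2) = 63.8 kips → gross-section yield.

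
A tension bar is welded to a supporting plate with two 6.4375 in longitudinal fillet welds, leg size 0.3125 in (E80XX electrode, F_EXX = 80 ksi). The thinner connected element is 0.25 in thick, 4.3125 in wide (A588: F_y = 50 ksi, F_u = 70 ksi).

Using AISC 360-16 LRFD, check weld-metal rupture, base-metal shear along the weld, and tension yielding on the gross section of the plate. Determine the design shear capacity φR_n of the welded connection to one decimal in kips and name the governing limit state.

48.5 kips (gross-section yield governs)

Weld metal: throat = 0.707×0.3125 = 0.22094 in, L = 2×6.4375 = 12.875 in. φR_n = 0.75 × 0.6 × 80 × 0.22094 × 12.875 = 102.4 kips.
Base metal shear (0.25 in plate): yield φR_n = 1.0×0.6×50×0.25×12.875 = 96.6 kips; rupture φR_n = 0.75×0.6×70×0.25×12.875 = 101.4 kips; take 96.6 kips (yield).
Tension yield (gross): A_g = 4.3125×0.25 = 1.0781 in². φR_n = 0.90 × 50 × 1.0781 = 48.5 kips.
Governing: min(102.4, 96.6, 48.5) = 48.5 kips → gross-section yield.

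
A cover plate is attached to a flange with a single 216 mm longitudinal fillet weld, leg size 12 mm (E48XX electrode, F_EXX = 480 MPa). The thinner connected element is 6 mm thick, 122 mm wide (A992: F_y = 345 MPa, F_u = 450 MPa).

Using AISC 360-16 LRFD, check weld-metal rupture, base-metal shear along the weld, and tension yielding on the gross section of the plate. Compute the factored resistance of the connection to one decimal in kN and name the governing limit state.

Weld metal: throat = 0.707×12 = 8.484 mm, L = 216 mm. φR_n = 0.75 × 0.6 × 480 × 8.484 × 216 = 395.8 kN.
Base metal shear (6 mm plate): yield φR_n = 1.0×0.6×345×6×216 = 268.3 kN; rupture φR_n = 0.75×0.6×450×6×216 = 262.4 kN; take 262.4 kN (rupture).
Tension yield (gross): A_g = 122×6 = 732 mm². φR_n = 0.90 × 345 × 732 = 227.3 kN.
Governing: min(395.8, 262.4, 227.3) = 227.3 kN → gross-section yield.

227.3 kN (gross-section yield governs)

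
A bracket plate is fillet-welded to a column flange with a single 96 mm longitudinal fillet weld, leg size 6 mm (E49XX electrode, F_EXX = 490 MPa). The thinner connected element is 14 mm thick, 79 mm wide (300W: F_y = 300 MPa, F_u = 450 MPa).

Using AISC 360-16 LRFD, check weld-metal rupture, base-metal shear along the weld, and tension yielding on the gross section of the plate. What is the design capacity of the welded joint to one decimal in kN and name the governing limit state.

89.8 kN (weld metal governs)

Weld metal: throat = 0.707×6 = 4.242 mm, L = 96 mm. φR_n = 0.75 × 0.6 × 490 × 4.242 × 96 = 89.8 kN.
Base metal shear (14 mm plate): yield φR_n = 1.0×0.6×300×14×96 = 241.9 kN; rupture φR_n = 0.75×0.6×450×14×96 = 272.2 kN; take 241.9 kN (yield).
Tension yield (gross): A_g = 79×14 = 1106 mm². φR_n = 0.90 × 300 × 1106 = 298.6 kN.
Governing: min(89.8, 241.9, 298.6) = 89.8 kN → weld metal.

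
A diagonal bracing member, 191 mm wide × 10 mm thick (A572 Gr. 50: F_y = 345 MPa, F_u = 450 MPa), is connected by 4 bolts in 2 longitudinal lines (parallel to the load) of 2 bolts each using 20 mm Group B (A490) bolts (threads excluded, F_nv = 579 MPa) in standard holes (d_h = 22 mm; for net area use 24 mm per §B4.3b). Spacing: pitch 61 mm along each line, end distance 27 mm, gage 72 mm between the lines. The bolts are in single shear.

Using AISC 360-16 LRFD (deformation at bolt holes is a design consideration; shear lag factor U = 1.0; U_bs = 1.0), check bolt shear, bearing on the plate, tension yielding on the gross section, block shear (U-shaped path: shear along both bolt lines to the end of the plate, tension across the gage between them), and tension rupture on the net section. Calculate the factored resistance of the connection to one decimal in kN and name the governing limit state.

372.6 kN (block shear governs)

Bolt shear: A_b = π(20)²/4 = 314.16 mm². φR_n = 0.75 × 579 × 314.16 × 4 × 1 = 545.7 kN.
Bearing (10 mm plate, F_u = 450 MPa): end bolts L_c = 27 − 22/2 = 16, R_n = min(1.2×16×10×450, 2.4×20×10×450) = 86.4 kN/bolt; interior L_c = 61 − 22 = 39, R_n = 210.6 kN/bolt. φR_n = 0.75 × (2×86.4 + 2×210.6) = 445.5 kN.
Tension yield (gross): A_g = 191×10 = 1910 mm². φR_n = 0.90 × 345 × 1910 = 593.1 kN.
Block shear: shear path 2×[27+1×61] = 2×88 mm, A_gv = 1760, A_nv = 2×(88 − 1.5×24)×10 = 1040 mm²; tension across gage: (72 − 1×24)×10 = 480 mm². R_n = min(0.6×450×1040, 0.6×345×1760) + 1.0×450×480 = min(280.8, 364.32) + 216 = 496.8 kN. φR_n = 0.75 × 496.8 = 372.6 kN.
Tension rupture (net): A_n = (191 − 2×24)×10 = 1430 mm² (U = 1.0, A_e = A_n). φR_n = 0.75 × 450 × 1430 = 482.6 kN.
Governing: min(545.7, 445.5, 593.1, 372.6, 482.6) = 372.6 kN → block shear.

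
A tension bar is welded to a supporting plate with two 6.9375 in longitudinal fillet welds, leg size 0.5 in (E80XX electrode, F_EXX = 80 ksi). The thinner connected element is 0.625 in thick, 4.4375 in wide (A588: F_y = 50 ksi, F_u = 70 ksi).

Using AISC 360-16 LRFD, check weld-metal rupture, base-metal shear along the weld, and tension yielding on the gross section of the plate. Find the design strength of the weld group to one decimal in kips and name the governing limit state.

124.8 kips (gross-section yield governs)

Weld metal: throat = 0.707×0.5 = 0.3535 in, L = 2×6.9375 = 13.875 in. φR_n = 0.75 × 0.6 × 80 × 0.3535 × 13.875 = 176.6 kips.
Base metal shear (0.625 in plate): yield φR_n = 1.0×0.6×50×0.625×13.875 = 260.2 kips; rupture φR_n = 0.75×0.6×70×0.625×13.875 = 273.2 kips; take 260.2 kips (yield).
Tension yield (gross): A_g = 4.4375×0.625 = 2.7734 in². φR_n = 0.90 × 50 × 2.7734 = 124.8 kips.
Governing: min(176.6, 260.2, 124.8) = 124.8 kips → gross-section yield.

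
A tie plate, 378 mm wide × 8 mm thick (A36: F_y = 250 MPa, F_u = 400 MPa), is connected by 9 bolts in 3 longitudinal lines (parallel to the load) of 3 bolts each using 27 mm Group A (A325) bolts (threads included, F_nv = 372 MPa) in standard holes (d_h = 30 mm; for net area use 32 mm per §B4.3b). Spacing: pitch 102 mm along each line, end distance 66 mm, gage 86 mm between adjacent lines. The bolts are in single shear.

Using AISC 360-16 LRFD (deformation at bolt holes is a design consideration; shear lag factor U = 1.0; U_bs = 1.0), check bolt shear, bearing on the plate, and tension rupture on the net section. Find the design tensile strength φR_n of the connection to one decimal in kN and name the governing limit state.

Bolt shear: A_b = π(27)²/4 = 572.56 mm². φR_n = 0.75 × 372 × 572.56 × 9 × 1 = 1437.7 kN.
Bearing (8 mm plate, F_u = 400 MPa): end bolts L_c = 66 − 30/2 = 51, R_n = min(1.2×51×8×400, 2.4×27×8×400) = 195.84 kN/bolt; interior L_c = 102 − 30 = 72, R_n = 207.36 kN/bolt. φR_n = 0.75 × (3×195.84 + 6×207.36) = 1373.8 kN.
Tension rupture (net): A_n = (378 − 3×32)×8 = 2256 mm² (U = 1.0, A_e = A_n). φR_n = 0.75 × 400 × 2256 = 676.8 kN.
Governing: min(1437.7, 1373.8, 676.8) = 676.8 kN → net-section rupture.

676.8 kN (net-section rupture governs)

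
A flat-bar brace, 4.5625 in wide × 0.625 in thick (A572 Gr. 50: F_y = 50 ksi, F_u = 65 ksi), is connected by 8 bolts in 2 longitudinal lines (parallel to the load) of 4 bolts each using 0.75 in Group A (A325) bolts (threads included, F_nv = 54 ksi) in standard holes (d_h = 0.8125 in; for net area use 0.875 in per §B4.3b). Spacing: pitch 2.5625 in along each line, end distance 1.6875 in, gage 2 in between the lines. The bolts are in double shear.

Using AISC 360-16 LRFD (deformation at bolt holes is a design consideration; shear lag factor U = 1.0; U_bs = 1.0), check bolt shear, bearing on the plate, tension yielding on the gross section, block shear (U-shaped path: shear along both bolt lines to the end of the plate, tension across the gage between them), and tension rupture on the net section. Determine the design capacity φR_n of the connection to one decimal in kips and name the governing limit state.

85.7 kips (net-section rupture governs)

Bolt shear: A_b = π(0.75)²/4 = 0.44179 in². φR_n = 0.75 × 54 × 0.44179 × 8 × 2 = 286.3 kips.
Bearing (0.625 in plate, F_u = 65 ksi): end bolts L_c = 1.6875 − 0.8125/2 = 1.28125, R_n = min(1.2×1.28125×0.625×65, 2.4×0.75×0.625×65) = 62.461 kips/bolt; interior L_c = 2.5625 − 0.8125 = 1.75, R_n = 73.125 kips/bolt. φR_n = 0.75 × (2×62.461 + 6×73.125) = 422.8 kips.
Tension yield (gross): A_g = 4.5625×0.625 = 2.8516 in². φR_n = 0.90 × 50 × 2.8516 = 128.3 kips.
Block shear: shear path 2×[1.6875+3×2.5625] = 2×9.375 in, A_gv = 11.719, A_nv = 2×(9.375 − 3.5×0.875)×0.625 = 7.8906 in²; tension across gage: (2 − 1×0.875)×0.625 = 0.70313 in². R_n = min(0.6×65×7.8906, 0.6×50×11.719) + 1.0×65×0.70313 = min(307.73, 351.57) + 45.703 = 353.43 kips. φR_n = 0.75 × 353.43 = 265.1 kips.
Tension rupture (net): A_n = (4.5625 − 2×0.875)×0.625 = 1.7578 in² (U = 1.0, A_e = A_n). φR_n = 0.75 × 65 × 1.7578 = 85.7 kips.
Governing: min(286.3, 422.8, 128.3, 265.1, 85.7) = 85.7 kips → net-section rupture.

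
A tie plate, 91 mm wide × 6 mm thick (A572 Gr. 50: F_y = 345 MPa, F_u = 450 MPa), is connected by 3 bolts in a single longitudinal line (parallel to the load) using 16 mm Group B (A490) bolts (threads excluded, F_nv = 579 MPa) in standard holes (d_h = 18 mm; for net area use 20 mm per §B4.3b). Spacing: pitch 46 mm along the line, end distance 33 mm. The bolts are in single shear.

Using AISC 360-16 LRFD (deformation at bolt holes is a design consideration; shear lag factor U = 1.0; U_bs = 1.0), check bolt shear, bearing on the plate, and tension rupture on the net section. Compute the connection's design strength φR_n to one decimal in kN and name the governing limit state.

Bolt shear: A_b = π(16)²/4 = 201.06 mm². φR_n = 0.75 × 579 × 201.06 × 3 × 1 = 261.9 kN.
Bearing (6 mm plate, F_u = 450 MPa): end bolts L_c = 33 − 18/2 = 24, R_n = min(1.2×24×6×450, 2.4×16×6×450) = 77.76 kN/bolt; interior L_c = 46 − 18 = 28, R_n = 90.72 kN/bolt. φR_n = 0.75 × (1×77.76 + 2×90.72) = 194.4 kN.
Tension rupture (net): A_n = (91 − 1×20)×6 = 426 mm² (U = 1.0, A_e = A_n). φR_n = 0.75 × 450 × 426 = 143.8 kN.
Governing: min(261.9, 194.4, 143.8) = 143.8 kN → net-section rupture.

143.8 kN (net-section rupture governs)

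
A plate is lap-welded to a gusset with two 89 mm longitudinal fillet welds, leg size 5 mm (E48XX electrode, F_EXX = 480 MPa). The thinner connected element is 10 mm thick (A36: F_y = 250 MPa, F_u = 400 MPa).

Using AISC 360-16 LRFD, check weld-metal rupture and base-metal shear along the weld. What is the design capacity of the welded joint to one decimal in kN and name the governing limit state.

135.9 kN (weld metal governs)

Weld metal: throat = 0.707×5 = 3.535 mm, L = 2×89 = 178 mm. φR_n = 0.75 × 0.6 × 480 × 3.535 × 178 = 135.9 kN.
Base metal shear (10 mm plate): yield φR_n = 1.0×0.6×250×10×178 = 267.0 kN; rupture φR_n = 0.75×0.6×400×10×178 = 320.4 kN; take 267.0 kN (yield).
Governing: min(135.9, 267.0) = 135.9 kN → weld metal.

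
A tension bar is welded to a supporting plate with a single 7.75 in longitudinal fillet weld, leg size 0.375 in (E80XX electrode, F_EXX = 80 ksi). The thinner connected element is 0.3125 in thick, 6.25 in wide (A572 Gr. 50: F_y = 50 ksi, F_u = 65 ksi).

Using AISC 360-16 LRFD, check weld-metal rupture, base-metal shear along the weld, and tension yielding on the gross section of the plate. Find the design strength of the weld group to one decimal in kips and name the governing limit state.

Weld metal: throat = 0.707×0.375 = 0.26513 in, L = 7.75 in. φR_n = 0.75 × 0.6 × 80 × 0.26513 × 7.75 = 74.0 kips.
Base metal shear (0.3125 in plate): yield φR_n = 1.0×0.6×50×0.3125×7.75 = 72.7 kips; rupture φR_n = 0.75×0.6×65×0.3125×7.75 = 70.8 kips; take 70.8 kips (rupture).
Tension yield (gross): A_g = 6.25×0.3125 = 1.9531 in². φR_n = 0.90 × 50 × 1.9531 = 87.9 kips.
Governing: min(74.0, 70.8, 87.9) = 70.8 kips → base-metal shear.

70.8 kips (base-metal shear governs)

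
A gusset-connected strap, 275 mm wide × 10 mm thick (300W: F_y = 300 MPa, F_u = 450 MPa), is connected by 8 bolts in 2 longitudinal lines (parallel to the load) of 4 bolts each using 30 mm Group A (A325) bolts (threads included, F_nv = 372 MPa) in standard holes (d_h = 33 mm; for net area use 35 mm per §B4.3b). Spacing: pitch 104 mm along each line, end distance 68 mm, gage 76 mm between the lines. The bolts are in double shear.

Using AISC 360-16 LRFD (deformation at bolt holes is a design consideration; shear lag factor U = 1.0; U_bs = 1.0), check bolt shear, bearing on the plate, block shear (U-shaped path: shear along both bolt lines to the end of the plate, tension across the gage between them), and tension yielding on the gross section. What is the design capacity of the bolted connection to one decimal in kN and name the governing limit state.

742.5 kN (gross-section yield governs)

Bolt shear: A_b = π(30)²/4 = 706.86 mm². φR_n = 0.75 × 372 × 706.86 × 8 × 2 = 3155.4 kN.
Bearing (10 mm plate, F_u = 450 MPa): end bolts L_c = 68 − 33/2 = 51.5, R_n = min(1.2×51.5×10×450, 2.4×30×10×450) = 278.1 kN/bolt; interior L_c = 104 − 33 = 71, R_n = 324 kN/bolt. φR_n = 0.75 × (2×278.1 + 6×324) = 1875.2 kN.
Block shear: shear path 2×[68+3×104] = 2×380 mm, A_gv = 7600, A_nv = 2×(380 − 3.5×35)×10 = 5150 mm²; tension across gage: (76 − 1×35)×10 = 410 mm². R_n = min(0.6×450×5150, 0.6×300×7600) + 1.0×450×410 = min(1390.5, 1368) + 184.5 = 1552.5 kN. φR_n = 0.75 × 1552.5 = 1164.4 kN.
Tension yield (gross): A_g = 275×10 = 2750 mm². φR_n = 0.90 × 300 × 2750 = 742.5 kN.
Governing: min(3155.4, 1875.2, 1164.4, 742.5) = 742.5 kN → gross-section yield.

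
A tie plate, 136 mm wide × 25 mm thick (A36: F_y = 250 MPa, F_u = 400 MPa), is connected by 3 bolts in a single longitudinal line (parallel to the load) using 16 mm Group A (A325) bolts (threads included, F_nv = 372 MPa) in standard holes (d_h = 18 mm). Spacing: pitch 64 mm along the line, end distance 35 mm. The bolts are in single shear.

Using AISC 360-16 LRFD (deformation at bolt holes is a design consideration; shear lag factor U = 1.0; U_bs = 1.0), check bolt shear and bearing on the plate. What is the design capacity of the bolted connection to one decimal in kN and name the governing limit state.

Bolt shear: A_b = π(16)²/4 = 201.06 mm². φR_n = 0.75 × 372 × 201.06 × 3 × 1 = 168.3 kN.
Bearing (25 mm plate, F_u = 400 MPa): end bolts L_c = 35 − 18/2 = 26, R_n = min(1.2×26×25×400, 2.4×16×25×400) = 312 kN/bolt; interior L_c = 64 − 18 = 46, R_n = 384 kN/bolt. φR_n = 0.75 × (1×312 + 2×384) = 810.0 kN.
Governing: min(168.3, 810.0) = 168.3 kN → bolt shear.

168.3 kN (bolt shear governs)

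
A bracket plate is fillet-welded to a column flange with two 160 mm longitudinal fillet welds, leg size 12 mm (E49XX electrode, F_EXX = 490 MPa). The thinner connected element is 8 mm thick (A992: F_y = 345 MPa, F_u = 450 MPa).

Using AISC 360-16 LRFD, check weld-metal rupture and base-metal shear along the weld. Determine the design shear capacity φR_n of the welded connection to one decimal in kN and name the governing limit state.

518.4 kN (base-metal shear governs)

Weld metal: throat = 0.707×12 = 8.484 mm, L = 2×160 = 320 mm. φR_n = 0.75 × 0.6 × 490 × 8.484 × 320 = 598.6 kN.
Base metal shear (8 mm plate): yield φR_n = 1.0×0.6×345×8×320 = 529.9 kN; rupture φR_n = 0.75×0.6×450×8×320 = 518.4 kN; take 518.4 kN (rupture).
Governing: min(598.6, 518.4) = 518.4 kN → base-metal shear.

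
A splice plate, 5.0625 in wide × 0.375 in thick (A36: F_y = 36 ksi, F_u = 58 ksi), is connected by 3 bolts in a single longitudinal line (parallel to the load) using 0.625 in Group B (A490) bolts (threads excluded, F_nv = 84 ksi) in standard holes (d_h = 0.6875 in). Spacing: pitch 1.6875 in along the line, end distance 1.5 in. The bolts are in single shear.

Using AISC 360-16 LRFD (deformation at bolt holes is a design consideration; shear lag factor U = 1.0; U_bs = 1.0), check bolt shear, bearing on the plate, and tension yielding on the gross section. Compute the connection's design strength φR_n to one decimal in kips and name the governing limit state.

Bolt shear: A_b = π(0.625)²/4 = 0.3068 in². φR_n = 0.75 × 84 × 0.3068 × 3 × 1 = 58.0 kips.
Bearing (0.375 in plate, F_u = 58 ksi): end bolts L_c = 1.5 − 0.6875/2 = 1.15625, R_n = min(1.2×1.15625×0.375×58, 2.4×0.625×0.375×58) = 30.178 kips/bolt; interior L_c = 1.6875 − 0.6875 = 1, R_n = 26.1 kips/bolt. φR_n = 0.75 × (1×30.178 + 2×26.1) = 61.8 kips.
Tension yield (gross): A_g = 5.0625×0.375 = 1.8984 in². φR_n = 0.90 × 36 × 1.8984 = 61.5 kips.
Governing: min(58.0, 61.8, 61.5) = 58.0 kips → bolt shear.

58.0 kips (bolt shear governs)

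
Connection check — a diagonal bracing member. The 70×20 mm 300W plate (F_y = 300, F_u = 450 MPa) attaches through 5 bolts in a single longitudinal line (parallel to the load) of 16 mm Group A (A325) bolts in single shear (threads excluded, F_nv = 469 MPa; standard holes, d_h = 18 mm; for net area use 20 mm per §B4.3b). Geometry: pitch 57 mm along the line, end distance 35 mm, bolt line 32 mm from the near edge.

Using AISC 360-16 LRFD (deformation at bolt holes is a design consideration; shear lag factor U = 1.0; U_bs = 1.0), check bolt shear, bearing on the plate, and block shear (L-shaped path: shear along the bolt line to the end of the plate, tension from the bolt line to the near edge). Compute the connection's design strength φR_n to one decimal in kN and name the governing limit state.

353.6 kN (bolt shear governs)

Bolt shear: A_b = π(16)²/4 = 201.06 mm². φR_n = 0.75 × 469 × 201.06 × 5 × 1 = 353.6 kN.
Bearing (20 mm plate, F_u = 450 MPa): end bolts L_c = 35 − 18/2 = 26, R_n = min(1.2×26×20×450, 2.4×16×20×450) = 280.8 kN/bolt; interior L_c = 57 − 18 = 39, R_n = 345.6 kN/bolt. φR_n = 0.75 × (1×280.8 + 4×345.6) = 1247.4 kN.
Block shear: shear path 1×[35+4×57] = 1×263 mm, A_gv = 5260, A_nv = 1×(263 − 4.5×20)×20 = 3460 mm²; tension to near edge: (32 − 0.5×20)×20 = 440 mm². R_n = min(0.6×450×3460, 0.6×300×5260) + 1.0×450×440 = min(934.2, 946.8) + 198 = 1132.2 kN. φR_n = 0.75 × 1132.2 = 849.2 kN.
Governing: min(353.6, 1247.4, 849.2) = 353.6 kN → bolt shear.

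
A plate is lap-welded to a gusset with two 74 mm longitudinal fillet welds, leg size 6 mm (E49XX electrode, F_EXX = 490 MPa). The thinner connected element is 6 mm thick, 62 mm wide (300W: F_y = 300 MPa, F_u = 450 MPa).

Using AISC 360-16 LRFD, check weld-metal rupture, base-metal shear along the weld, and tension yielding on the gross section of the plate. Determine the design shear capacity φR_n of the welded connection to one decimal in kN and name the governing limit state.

100.4 kN (gross-section yield governs)

Weld metal: throat = 0.707×6 = 4.242 mm, L = 2×74 = 148 mm. φR_n = 0.75 × 0.6 × 490 × 4.242 × 148 = 138.4 kN.
Base metal shear (6 mm plate): yield φR_n = 1.0×0.6×300×6×148 = 159.8 kN; rupture φR_n = 0.75×0.6×450×6×148 = 179.8 kN; take 159.8 kN (yield).
Tension yield (gross): A_g = 62×6 = 372 mm². φR_n = 0.90 × 300 × 372 = 100.4 kN.
Governing: min(138.4, 159.8, 100.4) = 100.4 kN → gross-section yield.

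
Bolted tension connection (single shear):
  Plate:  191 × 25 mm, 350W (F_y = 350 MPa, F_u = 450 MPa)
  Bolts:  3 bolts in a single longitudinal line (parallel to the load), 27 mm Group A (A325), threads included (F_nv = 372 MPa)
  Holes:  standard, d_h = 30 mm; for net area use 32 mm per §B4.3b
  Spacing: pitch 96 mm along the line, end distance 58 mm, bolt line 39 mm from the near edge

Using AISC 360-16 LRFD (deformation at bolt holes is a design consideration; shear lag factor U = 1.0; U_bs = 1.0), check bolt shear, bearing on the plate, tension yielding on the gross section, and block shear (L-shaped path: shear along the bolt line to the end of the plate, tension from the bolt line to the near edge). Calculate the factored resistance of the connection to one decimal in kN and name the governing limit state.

479.2 kN (bolt shear governs)

Bolt shear: A_b = π(27)²/4 = 572.56 mm². φR_n = 0.75 × 372 × 572.56 × 3 × 1 = 479.2 kN.
Bearing (25 mm plate, F_u = 450 MPa): end bolts L_c = 58 − 30/2 = 43, R_n = min(1.2×43×25×450, 2.4×27×25×450) = 580.5 kN/bolt; interior L_c = 96 − 30 = 66, R_n = 729 kN/bolt. φR_n = 0.75 × (1×580.5 + 2×729) = 1528.9 kN.
Tension yield (gross): A_g = 191×25 = 4775 mm². φR_n = 0.90 × 350 × 4775 = 1504.1 kN.
Block shear: shear path 1×[58+2×96] = 1×250 mm, A_gv = 6250, A_nv = 1×(250 − 2.5×32)×25 = 4250 mm²; tension to near edge: (39 − 0.5×32)×25 = 575 mm². R_n = min(0.6×450×4250, 0.6×350×6250) + 1.0×450×575 = min(1147.5, 1312.5) + 258.75 = 1406.3 kN. φR_n = 0.75 × 1406.3 = 1054.7 kN.
Governing: min(479.2, 1528.9, 1504.1, 1054.7) = 479.2 kN → bolt shear.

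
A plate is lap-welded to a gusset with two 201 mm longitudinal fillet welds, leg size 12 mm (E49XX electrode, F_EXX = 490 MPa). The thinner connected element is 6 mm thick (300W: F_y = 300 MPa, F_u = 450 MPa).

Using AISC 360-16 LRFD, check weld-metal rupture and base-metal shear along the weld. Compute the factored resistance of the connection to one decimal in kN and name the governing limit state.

434.2 kN (base-metal shear governs)

Weld metal: throat = 0.707×12 = 8.484 mm, L = 2×201 = 402 mm. φR_n = 0.75 × 0.6 × 490 × 8.484 × 402 = 752.0 kN.
Base metal shear (6 mm plate): yield φR_n = 1.0×0.6×300×6×402 = 434.2 kN; rupture φR_n = 0.75×0.6×450×6×402 = 488.4 kN; take 434.2 kN (yield).
Governing: min(752.0, 434.2) = 434.2 kN → base-metal shear.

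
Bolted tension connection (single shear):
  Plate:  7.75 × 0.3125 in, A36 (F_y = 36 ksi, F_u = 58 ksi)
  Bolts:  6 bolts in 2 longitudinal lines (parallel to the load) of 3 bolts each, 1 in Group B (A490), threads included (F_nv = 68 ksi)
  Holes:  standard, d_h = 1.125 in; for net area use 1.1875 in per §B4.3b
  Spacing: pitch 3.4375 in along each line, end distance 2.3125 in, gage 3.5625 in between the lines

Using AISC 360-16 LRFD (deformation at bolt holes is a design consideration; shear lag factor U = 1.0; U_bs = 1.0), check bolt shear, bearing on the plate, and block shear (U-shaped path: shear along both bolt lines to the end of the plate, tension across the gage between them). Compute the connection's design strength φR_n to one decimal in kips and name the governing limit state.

Bolt shear: A_b = π(1)²/4 = 0.7854 in². φR_n = 0.75 × 68 × 0.7854 × 6 × 1 = 240.3 kips.
Bearing (0.3125 in plate, F_u = 58 ksi): end bolts L_c = 2.3125 − 1.125/2 = 1.75, R_n = min(1.2×1.75×0.3125×58, 2.4×1×0.3125×58) = 38.063 kips/bolt; interior L_c = 3.4375 − 1.125 = 2.3125, R_n = 43.5 kips/bolt. φR_n = 0.75 × (2×38.063 + 4×43.5) = 187.6 kips.
Block shear: shear path 2×[2.3125+2×3.4375] = 2×9.1875 in, A_gv = 5.7422, A_nv = 2×(9.1875 − 2.5×1.1875)×0.3125 = 3.8867 in²; tension across gage: (3.5625 − 1×1.1875)×0.3125 = 0.74219 in². R_n = min(0.6×58×3.8867, 0.6×36×5.7422) + 1.0×58×0.74219 = min(135.26, 124.03) + 43.047 = 167.08 kips. φR_n = 0.75 × 167.08 = 125.3 kips.
Governing: min(240.3, 187.6, 125.3) = 125.3 kips → block shear.

125.3 kips (block shear governs)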